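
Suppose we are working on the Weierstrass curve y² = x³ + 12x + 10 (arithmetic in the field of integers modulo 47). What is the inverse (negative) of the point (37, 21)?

-(37, 21) = (37, -21 mod 47) = (37, 26).

(37, 26)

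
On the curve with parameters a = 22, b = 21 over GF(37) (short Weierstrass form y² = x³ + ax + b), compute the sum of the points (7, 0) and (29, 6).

(13, 32)

(7, 0) + (29, 6). λ = (6 - 0)/(29 - 7) ≡ 6/22 mod 37. 22⁻¹ ≡ 32 (mod 37) since 22·32 = 704 ≡ 1, so λ ≡ 7.
  x = λ² - 7 - 29 = 49 - 36 ≡ 13; y = λ·(7 - 13) - 0 ≡ 32. → (13, 32)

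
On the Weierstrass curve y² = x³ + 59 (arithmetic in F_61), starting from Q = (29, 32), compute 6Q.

(43, 12)

Double-and-add on 6 = (110)₂. Start with Q = (29, 32) for the leading 1-bit.
double: tangent at (29, 32): λ = (3·29² + 0)/(2·32) ≡ 22/3. 3⁻¹ ≡ 41 (mod 61), so λ ≡ 22·41 ≡ 48.
  x = λ² - 29 - 29 = 2304 - 58 ≡ 50; y = λ·(29 - 50) - 32 ≡ 58. → (50, 58)
add Q: (50, 58) + (29, 32). λ = (32 - 58)/(29 - 50) ≡ 35/40 mod 61. 40⁻¹ ≡ 29 (mod 61) since 40·29 = 1160 ≡ 1, so λ ≡ 39.
  x = λ² - 50 - 29 = 1521 - 79 ≡ 39; y = λ·(50 - 39) - 58 ≡ 5. → (39, 5)
double: tangent at (39, 5): λ = (3·39² + 0)/(2·5) ≡ 49/10. 10⁻¹ ≡ 55 (mod 61) since 10·55 = 550 ≡ 1, so λ ≡ 49·55 ≡ 11.
  x = λ² - 39 - 39 = 121 - 78 ≡ 43; y = λ·(39 - 43) - 5 ≡ 12. → (43, 12)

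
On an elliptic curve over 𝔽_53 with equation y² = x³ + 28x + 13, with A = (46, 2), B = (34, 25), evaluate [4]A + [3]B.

First 4A:
Double-and-add on 4 = (100)₂. Start with A = (46, 2) for the leading 1-bit.
double: tangent at (46, 2): λ = (3·46² + 28)/(2·2) ≡ 16/4. 4⁻¹ ≡ 40 (mod 53), so λ ≡ 16·40 ≡ 4.
  x = λ² - 46 - 46 = 16 - 92 ≡ 30; y = λ·(46 - 30) - 2 ≡ 9. → (30, 9)
double: tangent at (30, 9): λ = (3·30² + 28)/(2·9) ≡ 25/18. 18⁻¹ ≡ 3 (mod 53), so λ ≡ 25·3 ≡ 22.
  x = λ² - 30 - 30 = 484 - 60 ≡ 0; y = λ·(30 - 0) - 9 ≡ 15. → (0, 15)
4A = (0, 15).
Next 3B:
Repeated addition: build up to 3B.
2B: tangent at (34, 25): λ = (3·34² + 28)/(2·25) ≡ 51/50. 50⁻¹ ≡ 35 (mod 53) since 50·35 = 1750 ≡ 1, so λ ≡ 51·35 ≡ 36.
  x = λ² - 34 - 34 = 1296 - 68 ≡ 9; y = λ·(34 - 9) - 25 ≡ 27. → (9, 27)
3B: (9, 27) + (34, 25). λ = (25 - 27)/(34 - 9) ≡ 51/25 mod 53. 25⁻¹ ≡ 17 (mod 53) since 25·17 = 425 ≡ 1, so λ ≡ 19.
  x = λ² - 9 - 34 = 361 - 43 ≡ 0; y = λ·(9 - 0) - 27 ≡ 38. → (0, 38)
3B = (0, 38).
Finally 4A + 3B:
(0, 15) + (0, 38): same x and y₁ ≡ -y₂, so the sum is ∞.

O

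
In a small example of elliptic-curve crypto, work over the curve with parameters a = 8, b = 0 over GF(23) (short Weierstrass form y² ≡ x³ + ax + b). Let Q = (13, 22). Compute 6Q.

Repeated addition: build up to 6Q.
2Q: tangent at (13, 22): λ = (3·13² + 8)/(2·22) ≡ 9/21. 21⁻¹ ≡ 11 (mod 23), so λ ≡ 9·11 ≡ 7.
  x = λ² - 13 - 13 = 49 - 26 ≡ 0; y = λ·(13 - 0) - 22 ≡ 0. → (0, 0)
3Q: (0, 0) + (13, 22). λ = (22 - 0)/(13 - 0) ≡ 22/13 mod 23. 13⁻¹ ≡ 16 (mod 23), so λ ≡ 7.
  x = λ² - 0 - 13 = 49 - 13 ≡ 13; y = λ·(0 - 13) - 0 ≡ 1. → (13, 1)
4Q: (13, 1) + (13, 22): same x and y₁ ≡ -y₂, so the sum is O.
5Q: O + (13, 22) = (13, 22) (identity).
6Q: tangent at (13, 22): λ = (3·13² + 8)/(2·22) ≡ 9/21. 21⁻¹ ≡ 11 (mod 23), so λ ≡ 9·11 ≡ 7.
  x = λ² - 13 - 13 = 49 - 26 ≡ 0; y = λ·(13 - 0) - 22 ≡ 0. → (0, 0)

(0, 0)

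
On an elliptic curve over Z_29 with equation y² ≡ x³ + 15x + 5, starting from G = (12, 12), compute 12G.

(4, 10)

Repeated addition: build up to 12G.
2G: tangent at (12, 12): λ = (3·12² + 15)/(2·12) ≡ 12/24. 24⁻¹ ≡ 23 (mod 29) since 24·23 = 552 ≡ 1, so λ ≡ 12·23 ≡ 15.
  x = λ² - 12 - 12 = 225 - 24 ≡ 27; y = λ·(12 - 27) - 12 ≡ 24. → (27, 24)
3G: (27, 24) + (12, 12). λ = (12 - 24)/(12 - 27) ≡ 17/14 mod 29. 14⁻¹ ≡ 27 (mod 29) since 14·27 = 378 ≡ 1, so λ ≡ 24.
  x = λ² - 27 - 12 = 576 - 39 ≡ 15; y = λ·(27 - 15) - 24 ≡ 3. → (15, 3)
4G: (15, 3) + (12, 12). λ = (12 - 3)/(12 - 15) ≡ 9/26 mod 29. 26⁻¹ ≡ 19 (mod 29) since 26·19 = 494 ≡ 1, so λ ≡ 26.
  x = λ² - 15 - 12 = 676 - 27 ≡ 11; y = λ·(15 - 11) - 3 ≡ 14. → (11, 14)
5G: (11, 14) + (12, 12). λ = (12 - 14)/(12 - 11) ≡ 27/1 mod 29. 1⁻¹ ≡ 1 (mod 29), so λ ≡ 27.
  x = λ² - 11 - 12 = 729 - 23 ≡ 10; y = λ·(11 - 10) - 14 ≡ 13. → (10, 13)
6G: (10, 13) + (12, 12). λ = (12 - 13)/(12 - 10) ≡ 28/2 mod 29. 2⁻¹ ≡ 15 (mod 29) since 2·15 = 30 ≡ 1, so λ ≡ 14.
  x = λ² - 10 - 12 = 196 - 22 ≡ 0; y = λ·(10 - 0) - 13 ≡ 11. → (0, 11)
7G: (0, 11) + (12, 12). λ = (12 - 11)/(12 - 0) ≡ 1/12 mod 29. 12⁻¹ ≡ 17 (mod 29) since 12·17 = 204 ≡ 1, so λ ≡ 17.
  x = λ² - 0 - 12 = 289 - 12 ≡ 16; y = λ·(0 - 16) - 11 ≡ 7. → (16, 7)
8G: (16, 7) + (12, 12). λ = (12 - 7)/(12 - 16) ≡ 5/25 mod 29. 25⁻¹ ≡ 7 (mod 29), so λ ≡ 6.
  x = λ² - 16 - 12 = 36 - 28 ≡ 8; y = λ·(16 - 8) - 7 ≡ 12. → (8, 12)
9G: (8, 12) + (12, 12). λ = (12 - 12)/(12 - 8) ≡ 0/4 mod 29. 4⁻¹ ≡ 22 (mod 29), so λ ≡ 0.
  x = λ² - 8 - 12 = 0 - 20 ≡ 9; y = λ·(8 - 9) - 12 ≡ 17. → (9, 17)
10G: (9, 17) + (12, 12). λ = (12 - 17)/(12 - 9) ≡ 24/3 mod 29. 3⁻¹ ≡ 10 (mod 29) since 3·10 = 30 ≡ 1, so λ ≡ 8.
  x = λ² - 9 - 12 = 64 - 21 ≡ 14; y = λ·(9 - 14) - 17 ≡ 1. → (14, 1)
11G: (14, 1) + (12, 12). λ = (12 - 1)/(12 - 14) ≡ 11/27 mod 29. 27⁻¹ ≡ 14 (mod 29) since 27·14 = 378 ≡ 1, so λ ≡ 9.
  x = λ² - 14 - 12 = 81 - 26 ≡ 26; y = λ·(14 - 26) - 1 ≡ 7. → (26, 7)
12G: (26, 7) + (12, 12). λ = (12 - 7)/(12 - 26) ≡ 5/15 mod 29. 15⁻¹ ≡ 2 (mod 29) since 15·2 = 30 ≡ 1, so λ ≡ 10.
  x = λ² - 26 - 12 = 100 - 38 ≡ 4; y = λ·(26 - 4) - 7 ≡ 10. → (4, 10)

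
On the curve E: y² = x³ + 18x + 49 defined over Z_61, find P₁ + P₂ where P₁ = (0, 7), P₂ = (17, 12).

(0, 7) + (17, 12). λ = (12 - 7)/(17 - 0) ≡ 5/17 mod 61. 17⁻¹ ≡ 18 (mod 61) since 17·18 = 306 ≡ 1, so λ ≡ 29.
  x = λ² - 0 - 17 = 841 - 17 ≡ 31; y = λ·(0 - 31) - 7 ≡ 9. → (31, 9)

(31, 9)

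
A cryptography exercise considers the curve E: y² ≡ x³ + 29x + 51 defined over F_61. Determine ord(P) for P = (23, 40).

4

2P: tangent at (23, 40): λ = (3·23² + 29)/(2·40) ≡ 30/19. 19⁻¹ ≡ 45 (mod 61), so λ ≡ 30·45 ≡ 8.
  x = λ² - 23 - 23 = 64 - 46 ≡ 18; y = λ·(23 - 18) - 40 ≡ 0. → (18, 0)
3P: (18, 0) + (23, 40). λ = (40 - 0)/(23 - 18) ≡ 40/5 mod 61. 5⁻¹ ≡ 49 (mod 61), so λ ≡ 8.
  x = λ² - 18 - 23 = 64 - 41 ≡ 23; y = λ·(18 - 23) - 0 ≡ 21. → (23, 21)
4P: (23, 21) + (23, 40): same x and y₁ ≡ -y₂, so the sum is O.
4P = O, so the order is 4.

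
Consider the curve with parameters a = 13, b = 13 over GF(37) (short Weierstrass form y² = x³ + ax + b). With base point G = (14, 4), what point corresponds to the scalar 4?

(1, 29)

Double-and-add on 4 = (100)₂. Start with G = (14, 4) for the leading 1-bit.
double: tangent at (14, 4): λ = (3·14² + 13)/(2·4) ≡ 9/8. 8⁻¹ ≡ 14 (mod 37) since 8·14 = 112 ≡ 1, so λ ≡ 9·14 ≡ 15.
  x = λ² - 14 - 14 = 225 - 28 ≡ 12; y = λ·(14 - 12) - 4 ≡ 26. → (12, 26)
double: tangent at (12, 26): λ = (3·12² + 13)/(2·26) ≡ 1/15. 15⁻¹ ≡ 5 (mod 37) since 15·5 = 75 ≡ 1, so λ ≡ 1·5 ≡ 5.
  x = λ² - 12 - 12 = 25 - 24 ≡ 1; y = λ·(12 - 1) - 26 ≡ 29. → (1, 29)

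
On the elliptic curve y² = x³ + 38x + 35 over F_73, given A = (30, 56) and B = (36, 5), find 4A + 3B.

First 4A:
Double-and-add on 4 = (100)₂. Start with A = (30, 56) for the leading 1-bit.
double: tangent at (30, 56): λ = (3·30² + 38)/(2·56) ≡ 37/39. 39⁻¹ ≡ 15 (mod 73) since 39·15 = 585 ≡ 1, so λ ≡ 37·15 ≡ 44.
  x = λ² - 30 - 30 = 1936 - 60 ≡ 51; y = λ·(30 - 51) - 56 ≡ 42. → (51, 42)
double: tangent at (51, 42): λ = (3·51² + 38)/(2·42) ≡ 30/11. 11⁻¹ ≡ 20 (mod 73), so λ ≡ 30·20 ≡ 16.
  x = λ² - 51 - 51 = 256 - 102 ≡ 8; y = λ·(51 - 8) - 42 ≡ 62. → (8, 62)
4A = (8, 62).
Next 3B:
Repeated addition: build up to 3B.
2B: tangent at (36, 5): λ = (3·36² + 38)/(2·5) ≡ 57/10. 10⁻¹ ≡ 22 (mod 73), so λ ≡ 57·22 ≡ 13.
  x = λ² - 36 - 36 = 169 - 72 ≡ 24; y = λ·(36 - 24) - 5 ≡ 5. → (24, 5)
3B: (24, 5) + (36, 5). λ = (5 - 5)/(36 - 24) ≡ 0/12 mod 73. 12⁻¹ ≡ 67 (mod 73), so λ ≡ 0.
  x = λ² - 24 - 36 = 0 - 60 ≡ 13; y = λ·(24 - 13) - 5 ≡ 68. → (13, 68)
3B = (13, 68).
Finally 4A + 3B:
(8, 62) + (13, 68). λ = (68 - 62)/(13 - 8) ≡ 6/5 mod 73. 5⁻¹ ≡ 44 (mod 73) since 5·44 = 220 ≡ 1, so λ ≡ 45.
  x = λ² - 8 - 13 = 2025 - 21 ≡ 33; y = λ·(8 - 33) - 62 ≡ 54. → (33, 54)

(33, 54)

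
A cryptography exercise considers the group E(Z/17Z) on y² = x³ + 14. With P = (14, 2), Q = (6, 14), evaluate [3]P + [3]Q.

First 3P:
Repeated addition: build up to 3P.
2P: tangent at (14, 2): λ = (3·14² + 0)/(2·2) ≡ 10/4. 4⁻¹ ≡ 13 (mod 17) since 4·13 = 52 ≡ 1, so λ ≡ 10·13 ≡ 11.
  x = λ² - 14 - 14 = 121 - 28 ≡ 8; y = λ·(14 - 8) - 2 ≡ 13. → (8, 13)
3P: (8, 13) + (14, 2). λ = (2 - 13)/(14 - 8) ≡ 6/6 mod 17. 6⁻¹ ≡ 3 (mod 17), so λ ≡ 1.
  x = λ² - 8 - 14 = 1 - 22 ≡ 13; y = λ·(8 - 13) - 13 ≡ 16. → (13, 16)
3P = (13, 16).
Next 3Q:
Repeated addition: build up to 3Q.
2Q: tangent at (6, 14): λ = (3·6² + 0)/(2·14) ≡ 6/11. 11⁻¹ ≡ 14 (mod 17) since 11·14 = 154 ≡ 1, so λ ≡ 6·14 ≡ 16.
  x = λ² - 6 - 6 = 256 - 12 ≡ 6; y = λ·(6 - 6) - 14 ≡ 3. → (6, 3)
3Q: (6, 3) + (6, 14): same x and y₁ ≡ -y₂, so the sum is the point at infinity.
3Q = the point at infinity.
Finally 3P + 3Q:
(13, 16) + the point at infinity = (13, 16) (identity).

(13, 16)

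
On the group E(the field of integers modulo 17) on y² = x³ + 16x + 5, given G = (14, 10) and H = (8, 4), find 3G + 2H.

First 3G:
Repeated addition: build up to 3G.
2G: tangent at (14, 10): λ = (3·14² + 16)/(2·10) ≡ 9/3. 3⁻¹ ≡ 6 (mod 17), so λ ≡ 9·6 ≡ 3.
  x = λ² - 14 - 14 = 9 - 28 ≡ 15; y = λ·(14 - 15) - 10 ≡ 4. → (15, 4)
3G: (15, 4) + (14, 10). λ = (10 - 4)/(14 - 15) ≡ 6/16 mod 17. 16⁻¹ ≡ 16 (mod 17) since 16·16 = 256 ≡ 1, so λ ≡ 11.
  x = λ² - 15 - 14 = 121 - 29 ≡ 7; y = λ·(15 - 7) - 4 ≡ 16. → (7, 16)
3G = (7, 16).
Next 2H:
Repeated addition: build up to 2H.
2H: tangent at (8, 4): λ = (3·8² + 16)/(2·4) ≡ 4/8. 8⁻¹ ≡ 15 (mod 17) since 8·15 = 120 ≡ 1, so λ ≡ 4·15 ≡ 9.
  x = λ² - 8 - 8 = 81 - 16 ≡ 14; y = λ·(8 - 14) - 4 ≡ 10. → (14, 10)
2H = (14, 10).
Finally 3G + 2H:
(7, 16) + (14, 10). λ = (10 - 16)/(14 - 7) ≡ 11/7 mod 17. 7⁻¹ ≡ 5 (mod 17), so λ ≡ 4.
  x = λ² - 7 - 14 = 16 - 21 ≡ 12; y = λ·(7 - 12) - 16 ≡ 15. → (12, 15)

(12, 15)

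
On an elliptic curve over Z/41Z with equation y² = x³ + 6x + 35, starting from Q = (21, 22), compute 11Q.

(30, 14)

Double-and-add on 11 = (1011)₂. Start with Q = (21, 22) for the leading 1-bit.
double: tangent at (21, 22): λ = (3·21² + 6)/(2·22) ≡ 17/3. 3⁻¹ ≡ 14 (mod 41) since 3·14 = 42 ≡ 1, so λ ≡ 17·14 ≡ 33.
  x = λ² - 21 - 21 = 1089 - 42 ≡ 22; y = λ·(21 - 22) - 22 ≡ 27. → (22, 27)
double: tangent at (22, 27): λ = (3·22² + 6)/(2·27) ≡ 23/13. 13⁻¹ ≡ 19 (mod 41) since 13·19 = 247 ≡ 1, so λ ≡ 23·19 ≡ 27.
  x = λ² - 22 - 22 = 729 - 44 ≡ 29; y = λ·(22 - 29) - 27 ≡ 30. → (29, 30)
add Q: (29, 30) + (21, 22). λ = (22 - 30)/(21 - 29) ≡ 33/33 mod 41. 33⁻¹ ≡ 5 (mod 41), so λ ≡ 1.
  x = λ² - 29 - 21 = 1 - 50 ≡ 33; y = λ·(29 - 33) - 30 ≡ 7. → (33, 7)
double: tangent at (33, 7): λ = (3·33² + 6)/(2·7) ≡ 34/14. 14⁻¹ ≡ 3 (mod 41) since 14·3 = 42 ≡ 1, so λ ≡ 34·3 ≡ 20.
  x = λ² - 33 - 33 = 400 - 66 ≡ 6; y = λ·(33 - 6) - 7 ≡ 0. → (6, 0)
add Q: (6, 0) + (21, 22). λ = (22 - 0)/(21 - 6) ≡ 22/15 mod 41. 15⁻¹ ≡ 11 (mod 41), so λ ≡ 37.
  x = λ² - 6 - 21 = 1369 - 27 ≡ 30; y = λ·(6 - 30) - 0 ≡ 14. → (30, 14)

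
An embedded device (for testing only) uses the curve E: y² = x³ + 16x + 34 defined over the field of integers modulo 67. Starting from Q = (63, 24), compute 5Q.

Double-and-add on 5 = (101)₂. Start with Q = (63, 24) for the leading 1-bit.
double: tangent at (63, 24): λ = (3·63² + 16)/(2·24) ≡ 64/48. 48⁻¹ ≡ 7 (mod 67) since 48·7 = 336 ≡ 1, so λ ≡ 64·7 ≡ 46.
  x = λ² - 63 - 63 = 2116 - 126 ≡ 47; y = λ·(63 - 47) - 24 ≡ 42. → (47, 42)
double: tangent at (47, 42): λ = (3·47² + 16)/(2·42) ≡ 10/17. 17⁻¹ ≡ 4 (mod 67) since 17·4 = 68 ≡ 1, so λ ≡ 10·4 ≡ 40.
  x = λ² - 47 - 47 = 1600 - 94 ≡ 32; y = λ·(47 - 32) - 42 ≡ 22. → (32, 22)
add Q: (32, 22) + (63, 24). λ = (24 - 22)/(63 - 32) ≡ 2/31 mod 67. 31⁻¹ ≡ 13 (mod 67), so λ ≡ 26.
  x = λ² - 32 - 63 = 676 - 95 ≡ 45; y = λ·(32 - 45) - 22 ≡ 42. → (45, 42)

(45, 42)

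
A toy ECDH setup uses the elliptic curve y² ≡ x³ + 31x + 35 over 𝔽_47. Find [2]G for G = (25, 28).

(39, 36)

tangent at (25, 28): λ = (3·25² + 31)/(2·28) ≡ 26/9. 9⁻¹ ≡ 21 (mod 47), so λ ≡ 26·21 ≡ 29.
  x = λ² - 25 - 25 = 841 - 50 ≡ 39; y = λ·(25 - 39) - 28 ≡ 36. → (39, 36)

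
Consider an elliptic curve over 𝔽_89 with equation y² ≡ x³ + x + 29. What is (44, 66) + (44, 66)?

(79, 49)

tangent at (44, 66): λ = (3·44² + 1)/(2·66) ≡ 24/43. 43⁻¹ ≡ 29 (mod 89) since 43·29 = 1247 ≡ 1, so λ ≡ 24·29 ≡ 73.
  x = λ² - 44 - 44 = 5329 - 88 ≡ 79; y = λ·(44 - 79) - 66 ≡ 49. → (79, 49)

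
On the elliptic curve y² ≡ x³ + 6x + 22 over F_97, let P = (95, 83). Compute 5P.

Repeated addition: build up to 5P.
2P: tangent at (95, 83): λ = (3·95² + 6)/(2·83) ≡ 18/69. 69⁻¹ ≡ 45 (mod 97) since 69·45 = 3105 ≡ 1, so λ ≡ 18·45 ≡ 34.
  x = λ² - 95 - 95 = 1156 - 190 ≡ 93; y = λ·(95 - 93) - 83 ≡ 82. → (93, 82)
3P: (93, 82) + (95, 83). λ = (83 - 82)/(95 - 93) ≡ 1/2 mod 97. 2⁻¹ ≡ 49 (mod 97), so λ ≡ 49.
  x = λ² - 93 - 95 = 2401 - 188 ≡ 79; y = λ·(93 - 79) - 82 ≡ 22. → (79, 22)
4P: (79, 22) + (95, 83). λ = (83 - 22)/(95 - 79) ≡ 61/16 mod 97. 16⁻¹ ≡ 91 (mod 97), so λ ≡ 22.
  x = λ² - 79 - 95 = 484 - 174 ≡ 19; y = λ·(79 - 19) - 22 ≡ 37. → (19, 37)
5P: (19, 37) + (95, 83). λ = (83 - 37)/(95 - 19) ≡ 46/76 mod 97. 76⁻¹ ≡ 60 (mod 97) since 76·60 = 4560 ≡ 1, so λ ≡ 44.
  x = λ² - 19 - 95 = 1936 - 114 ≡ 76; y = λ·(19 - 76) - 37 ≡ 74. → (76, 74)

(76, 74)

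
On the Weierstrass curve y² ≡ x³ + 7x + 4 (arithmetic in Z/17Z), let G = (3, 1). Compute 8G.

(0, 2)

Double-and-add on 8 = (1000)₂. Start with G = (3, 1) for the leading 1-bit.
double: tangent at (3, 1): λ = (3·3² + 7)/(2·1) ≡ 0/2. 2⁻¹ ≡ 9 (mod 17), so λ ≡ 0·9 ≡ 0.
  x = λ² - 3 - 3 = 0 - 6 ≡ 11; y = λ·(3 - 11) - 1 ≡ 16. → (11, 16)
double: tangent at (11, 16): λ = (3·11² + 7)/(2·16) ≡ 13/15. 15⁻¹ ≡ 8 (mod 17), so λ ≡ 13·8 ≡ 2.
  x = λ² - 11 - 11 = 4 - 22 ≡ 16; y = λ·(11 - 16) - 16 ≡ 8. → (16, 8)
double: tangent at (16, 8): λ = (3·16² + 7)/(2·8) ≡ 10/16. 16⁻¹ ≡ 16 (mod 17), so λ ≡ 10·16 ≡ 7.
  x = λ² - 16 - 16 = 49 - 32 ≡ 0; y = λ·(16 - 0) - 8 ≡ 2. → (0, 2)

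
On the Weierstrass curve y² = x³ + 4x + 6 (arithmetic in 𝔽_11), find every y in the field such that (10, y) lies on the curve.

1, 10

x³ + 4x + 6 = 1046 ≡ 1 (mod 11).
Square roots of 1 mod 11: 1 and 10 (since 1² = 1 ≡ 1).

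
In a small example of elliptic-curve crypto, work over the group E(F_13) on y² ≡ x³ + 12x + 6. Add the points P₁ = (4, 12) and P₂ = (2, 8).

(11, 0)

(4, 12) + (2, 8). λ = (8 - 12)/(2 - 4) ≡ 9/11 mod 13. 11⁻¹ ≡ 6 (mod 13) since 11·6 = 66 ≡ 1, so λ ≡ 2.
  x = λ² - 4 - 2 = 4 - 6 ≡ 11; y = λ·(4 - 11) - 12 ≡ 0. → (11, 0)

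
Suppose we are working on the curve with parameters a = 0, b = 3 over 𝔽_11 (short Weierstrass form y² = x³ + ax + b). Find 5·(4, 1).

(8, 3)

Write G = (4, 1).
Repeated addition: build up to 5G.
2G: tangent at (4, 1): λ = (3·4² + 0)/(2·1) ≡ 4/2. 2⁻¹ ≡ 6 (mod 11), so λ ≡ 4·6 ≡ 2.
  x = λ² - 4 - 4 = 4 - 8 ≡ 7; y = λ·(4 - 7) - 1 ≡ 4. → (7, 4)
3G: (7, 4) + (4, 1). λ = (1 - 4)/(4 - 7) ≡ 8/8 mod 11. 8⁻¹ ≡ 7 (mod 11) since 8·7 = 56 ≡ 1, so λ ≡ 1.
  x = λ² - 7 - 4 = 1 - 11 ≡ 1; y = λ·(7 - 1) - 4 ≡ 2. → (1, 2)
4G: (1, 2) + (4, 1). λ = (1 - 2)/(4 - 1) ≡ 10/3 mod 11. 3⁻¹ ≡ 4 (mod 11), so λ ≡ 7.
  x = λ² - 1 - 4 = 49 - 5 ≡ 0; y = λ·(1 - 0) - 2 ≡ 5. → (0, 5)
5G: (0, 5) + (4, 1). λ = (1 - 5)/(4 - 0) ≡ 7/4 mod 11. 4⁻¹ ≡ 3 (mod 11), so λ ≡ 10.
  x = λ² - 0 - 4 = 100 - 4 ≡ 8; y = λ·(0 - 8) - 5 ≡ 3. → (8, 3)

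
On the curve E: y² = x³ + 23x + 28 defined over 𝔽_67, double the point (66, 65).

tangent at (66, 65): λ = (3·66² + 23)/(2·65) ≡ 26/63. 63⁻¹ ≡ 50 (mod 67) since 63·50 = 3150 ≡ 1, so λ ≡ 26·50 ≡ 27.
  x = λ² - 66 - 66 = 729 - 132 ≡ 61; y = λ·(66 - 61) - 65 ≡ 3. → (61, 3)

(61, 3)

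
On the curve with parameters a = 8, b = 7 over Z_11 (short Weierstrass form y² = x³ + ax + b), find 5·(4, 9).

Write G = (4, 9).
Double-and-add on 5 = (101)₂. Start with G = (4, 9) for the leading 1-bit.
double: tangent at (4, 9): λ = (3·4² + 8)/(2·9) ≡ 1/7. 7⁻¹ ≡ 8 (mod 11) since 7·8 = 56 ≡ 1, so λ ≡ 1·8 ≡ 8.
  x = λ² - 4 - 4 = 64 - 8 ≡ 1; y = λ·(4 - 1) - 9 ≡ 4. → (1, 4)
double: tangent at (1, 4): λ = (3·1² + 8)/(2·4) ≡ 0/8. 8⁻¹ ≡ 7 (mod 11) since 8·7 = 56 ≡ 1, so λ ≡ 0·7 ≡ 0.
  x = λ² - 1 - 1 = 0 - 2 ≡ 9; y = λ·(1 - 9) - 4 ≡ 7. → (9, 7)
add G: (9, 7) + (4, 9). λ = (9 - 7)/(4 - 9) ≡ 2/6 mod 11. 6⁻¹ ≡ 2 (mod 11), so λ ≡ 4.
  x = λ² - 9 - 4 = 16 - 13 ≡ 3; y = λ·(9 - 3) - 7 ≡ 6. → (3, 6)

(3, 6)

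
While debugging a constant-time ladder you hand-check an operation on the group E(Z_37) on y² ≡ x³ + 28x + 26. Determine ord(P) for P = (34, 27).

2P: tangent at (34, 27): λ = (3·34² + 28)/(2·27) ≡ 18/17. 17⁻¹ ≡ 24 (mod 37), so λ ≡ 18·24 ≡ 25.
  x = λ² - 34 - 34 = 625 - 68 ≡ 2; y = λ·(34 - 2) - 27 ≡ 33. → (2, 33)
3P: (2, 33) + (34, 27). λ = (27 - 33)/(34 - 2) ≡ 31/32 mod 37. 32⁻¹ ≡ 22 (mod 37), so λ ≡ 16.
  x = λ² - 2 - 34 = 256 - 36 ≡ 35; y = λ·(2 - 35) - 33 ≡ 31. → (35, 31)
4P: (35, 31) + (34, 27). λ = (27 - 31)/(34 - 35) ≡ 33/36 mod 37. 36⁻¹ ≡ 36 (mod 37) since 36·36 = 1296 ≡ 1, so λ ≡ 4.
  x = λ² - 35 - 34 = 16 - 69 ≡ 21; y = λ·(35 - 21) - 31 ≡ 25. → (21, 25)
5P: (21, 25) + (34, 27). λ = (27 - 25)/(34 - 21) ≡ 2/13 mod 37. 13⁻¹ ≡ 20 (mod 37) since 13·20 = 260 ≡ 1, so λ ≡ 3.
  x = λ² - 21 - 34 = 9 - 55 ≡ 28; y = λ·(21 - 28) - 25 ≡ 28. → (28, 28)
6P: (28, 28) + (34, 27). λ = (27 - 28)/(34 - 28) ≡ 36/6 mod 37. 6⁻¹ ≡ 31 (mod 37) since 6·31 = 186 ≡ 1, so λ ≡ 6.
  x = λ² - 28 - 34 = 36 - 62 ≡ 11; y = λ·(28 - 11) - 28 ≡ 0. → (11, 0)
7P: (11, 0) + (34, 27). λ = (27 - 0)/(34 - 11) ≡ 27/23 mod 37. 23⁻¹ ≡ 29 (mod 37), so λ ≡ 6.
  x = λ² - 11 - 34 = 36 - 45 ≡ 28; y = λ·(11 - 28) - 0 ≡ 9. → (28, 9)
8P: (28, 9) + (34, 27). λ = (27 - 9)/(34 - 28) ≡ 18/6 mod 37. 6⁻¹ ≡ 31 (mod 37), so λ ≡ 3.
  x = λ² - 28 - 34 = 9 - 62 ≡ 21; y = λ·(28 - 21) - 9 ≡ 12. → (21, 12)
9P: (21, 12) + (34, 27). λ = (27 - 12)/(34 - 21) ≡ 15/13 mod 37. 13⁻¹ ≡ 20 (mod 37) since 13·20 = 260 ≡ 1, so λ ≡ 4.
  x = λ² - 21 - 34 = 16 - 55 ≡ 35; y = λ·(21 - 35) - 12 ≡ 6. → (35, 6)
10P: (35, 6) + (34, 27). λ = (27 - 6)/(34 - 35) ≡ 21/36 mod 37. 36⁻¹ ≡ 36 (mod 37) since 36·36 = 1296 ≡ 1, so λ ≡ 16.
  x = λ² - 35 - 34 = 256 - 69 ≡ 2; y = λ·(35 - 2) - 6 ≡ 4. → (2, 4)
11P: (2, 4) + (34, 27). λ = (27 - 4)/(34 - 2) ≡ 23/32 mod 37. 32⁻¹ ≡ 22 (mod 37), so λ ≡ 25.
  x = λ² - 2 - 34 = 625 - 36 ≡ 34; y = λ·(2 - 34) - 4 ≡ 10. → (34, 10)
12P: (34, 10) + (34, 27): same x and y₁ ≡ -y₂, so the sum is the point at infinity.
12P = the point at infinity, so the order is 12.

12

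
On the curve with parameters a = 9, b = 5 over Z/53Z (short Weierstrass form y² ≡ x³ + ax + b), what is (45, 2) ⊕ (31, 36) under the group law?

(45, 2) + (31, 36). λ = (36 - 2)/(31 - 45) ≡ 34/39 mod 53. 39⁻¹ ≡ 34 (mod 53), so λ ≡ 43.
  x = λ² - 45 - 31 = 1849 - 76 ≡ 24; y = λ·(45 - 24) - 2 ≡ 0. → (24, 0)

(24, 0)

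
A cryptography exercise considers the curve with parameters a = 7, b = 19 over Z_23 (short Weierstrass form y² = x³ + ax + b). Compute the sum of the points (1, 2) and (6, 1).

(5, 8)

(1, 2) + (6, 1). λ = (1 - 2)/(6 - 1) ≡ 22/5 mod 23. 5⁻¹ ≡ 14 (mod 23), so λ ≡ 9.
  x = λ² - 1 - 6 = 81 - 7 ≡ 5; y = λ·(1 - 5) - 2 ≡ 8. → (5, 8)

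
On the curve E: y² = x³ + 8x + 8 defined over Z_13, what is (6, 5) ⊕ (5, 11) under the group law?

(12, 5)

(6, 5) + (5, 11). λ = (11 - 5)/(5 - 6) ≡ 6/12 mod 13. 12⁻¹ ≡ 12 (mod 13), so λ ≡ 7.
  x = λ² - 6 - 5 = 49 - 11 ≡ 12; y = λ·(6 - 12) - 5 ≡ 5. → (12, 5)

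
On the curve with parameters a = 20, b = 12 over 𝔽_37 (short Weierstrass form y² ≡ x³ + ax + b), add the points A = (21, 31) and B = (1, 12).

(21, 31) + (1, 12). λ = (12 - 31)/(1 - 21) ≡ 18/17 mod 37. 17⁻¹ ≡ 24 (mod 37), so λ ≡ 25.
  x = λ² - 21 - 1 = 625 - 22 ≡ 11; y = λ·(21 - 11) - 31 ≡ 34. → (11, 34)

(11, 34)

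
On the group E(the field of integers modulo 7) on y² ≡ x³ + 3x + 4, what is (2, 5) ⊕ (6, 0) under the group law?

(2, 5) + (6, 0). λ = (0 - 5)/(6 - 2) ≡ 2/4 mod 7. 4⁻¹ ≡ 2 (mod 7), so λ ≡ 4.
  x = λ² - 2 - 6 = 16 - 8 ≡ 1; y = λ·(2 - 1) - 5 ≡ 6. → (1, 6)

(1, 6)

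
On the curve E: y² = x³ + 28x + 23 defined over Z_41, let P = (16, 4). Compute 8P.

(8, 12)

Repeated addition: build up to 8P.
2P: tangent at (16, 4): λ = (3·16² + 28)/(2·4) ≡ 17/8. 8⁻¹ ≡ 36 (mod 41), so λ ≡ 17·36 ≡ 38.
  x = λ² - 16 - 16 = 1444 - 32 ≡ 18; y = λ·(16 - 18) - 4 ≡ 2. → (18, 2)
3P: (18, 2) + (16, 4). λ = (4 - 2)/(16 - 18) ≡ 2/39 mod 41. 39⁻¹ ≡ 20 (mod 41), so λ ≡ 40.
  x = λ² - 18 - 16 = 1600 - 34 ≡ 8; y = λ·(18 - 8) - 2 ≡ 29. → (8, 29)
4P: (8, 29) + (16, 4). λ = (4 - 29)/(16 - 8) ≡ 16/8 mod 41. 8⁻¹ ≡ 36 (mod 41), so λ ≡ 2.
  x = λ² - 8 - 16 = 4 - 24 ≡ 21; y = λ·(8 - 21) - 29 ≡ 27. → (21, 27)
5P: (21, 27) + (16, 4). λ = (4 - 27)/(16 - 21) ≡ 18/36 mod 41. 36⁻¹ ≡ 8 (mod 41), so λ ≡ 21.
  x = λ² - 21 - 16 = 441 - 37 ≡ 35; y = λ·(21 - 35) - 27 ≡ 7. → (35, 7)
6P: (35, 7) + (16, 4). λ = (4 - 7)/(16 - 35) ≡ 38/22 mod 41. 22⁻¹ ≡ 28 (mod 41) since 22·28 = 616 ≡ 1, so λ ≡ 39.
  x = λ² - 35 - 16 = 1521 - 51 ≡ 35; y = λ·(35 - 35) - 7 ≡ 34. → (35, 34)
7P: (35, 34) + (16, 4). λ = (4 - 34)/(16 - 35) ≡ 11/22 mod 41. 22⁻¹ ≡ 28 (mod 41), so λ ≡ 21.
  x = λ² - 35 - 16 = 441 - 51 ≡ 21; y = λ·(35 - 21) - 34 ≡ 14. → (21, 14)
8P: (21, 14) + (16, 4). λ = (4 - 14)/(16 - 21) ≡ 31/36 mod 41. 36⁻¹ ≡ 8 (mod 41) since 36·8 = 288 ≡ 1, so λ ≡ 2.
  x = λ² - 21 - 16 = 4 - 37 ≡ 8; y = λ·(21 - 8) - 14 ≡ 12. → (8, 12)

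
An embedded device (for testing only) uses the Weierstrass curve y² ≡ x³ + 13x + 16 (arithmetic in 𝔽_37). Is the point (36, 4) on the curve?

y² = 4² ≡ 16; x³ + 13x + 16 = 47140 ≡ 2 (mod 37). 16 ≠ 2.

no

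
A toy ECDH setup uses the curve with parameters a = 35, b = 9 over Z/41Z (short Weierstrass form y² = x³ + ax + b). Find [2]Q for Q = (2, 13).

tangent at (2, 13): λ = (3·2² + 35)/(2·13) ≡ 6/26. 26⁻¹ ≡ 30 (mod 41) since 26·30 = 780 ≡ 1, so λ ≡ 6·30 ≡ 16.
  x = λ² - 2 - 2 = 256 - 4 ≡ 6; y = λ·(2 - 6) - 13 ≡ 5. → (6, 5)

(6, 5)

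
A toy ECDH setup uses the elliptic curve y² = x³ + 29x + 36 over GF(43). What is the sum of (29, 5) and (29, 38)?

O

The two points share x = 29 and their y-coordinates satisfy 5 + 38 ≡ 0 (mod 43), so they are inverses. Their sum is O.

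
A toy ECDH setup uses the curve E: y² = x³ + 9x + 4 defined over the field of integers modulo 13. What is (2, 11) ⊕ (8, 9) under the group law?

(6, 12)

(2, 11) + (8, 9). λ = (9 - 11)/(8 - 2) ≡ 11/6 mod 13. 6⁻¹ ≡ 11 (mod 13), so λ ≡ 4.
  x = λ² - 2 - 8 = 16 - 10 ≡ 6; y = λ·(2 - 6) - 11 ≡ 12. → (6, 12)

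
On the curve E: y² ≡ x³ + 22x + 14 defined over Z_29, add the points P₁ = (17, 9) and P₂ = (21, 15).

(17, 9) + (21, 15). λ = (15 - 9)/(21 - 17) ≡ 6/4 mod 29. 4⁻¹ ≡ 22 (mod 29), so λ ≡ 16.
  x = λ² - 17 - 21 = 256 - 38 ≡ 15; y = λ·(17 - 15) - 9 ≡ 23. → (15, 23)

(15, 23)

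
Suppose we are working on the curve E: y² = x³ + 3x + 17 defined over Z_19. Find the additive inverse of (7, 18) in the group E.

-(7, 18) = (7, -18 mod 19) = (7, 1).

(7, 1)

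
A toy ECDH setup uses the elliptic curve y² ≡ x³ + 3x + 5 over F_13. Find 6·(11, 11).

(4, 9)

Write Q = (11, 11).
Repeated addition: build up to 6Q.
2Q: tangent at (11, 11): λ = (3·11² + 3)/(2·11) ≡ 2/9. 9⁻¹ ≡ 3 (mod 13), so λ ≡ 2·3 ≡ 6.
  x = λ² - 11 - 11 = 36 - 22 ≡ 1; y = λ·(11 - 1) - 11 ≡ 10. → (1, 10)
3Q: (1, 10) + (11, 11). λ = (11 - 10)/(11 - 1) ≡ 1/10 mod 13. 10⁻¹ ≡ 4 (mod 13), so λ ≡ 4.
  x = λ² - 1 - 11 = 16 - 12 ≡ 4; y = λ·(1 - 4) - 10 ≡ 4. → (4, 4)
4Q: (4, 4) + (11, 11). λ = (11 - 4)/(11 - 4) ≡ 7/7 mod 13. 7⁻¹ ≡ 2 (mod 13), so λ ≡ 1.
  x = λ² - 4 - 11 = 1 - 15 ≡ 12; y = λ·(4 - 12) - 4 ≡ 1. → (12, 1)
5Q: (12, 1) + (11, 11). λ = (11 - 1)/(11 - 12) ≡ 10/12 mod 13. 12⁻¹ ≡ 12 (mod 13), so λ ≡ 3.
  x = λ² - 12 - 11 = 9 - 23 ≡ 12; y = λ·(12 - 12) - 1 ≡ 12. → (12, 12)
6Q: (12, 12) + (11, 11). λ = (11 - 12)/(11 - 12) ≡ 12/12 mod 13. 12⁻¹ ≡ 12 (mod 13), so λ ≡ 1.
  x = λ² - 12 - 11 = 1 - 23 ≡ 4; y = λ·(12 - 4) - 12 ≡ 9. → (4, 9)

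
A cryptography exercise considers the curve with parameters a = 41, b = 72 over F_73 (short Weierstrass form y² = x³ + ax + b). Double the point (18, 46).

tangent at (18, 46): λ = (3·18² + 41)/(2·46) ≡ 64/19. 19⁻¹ ≡ 50 (mod 73), so λ ≡ 64·50 ≡ 61.
  x = λ² - 18 - 18 = 3721 - 36 ≡ 35; y = λ·(18 - 35) - 46 ≡ 12. → (35, 12)

(35, 12)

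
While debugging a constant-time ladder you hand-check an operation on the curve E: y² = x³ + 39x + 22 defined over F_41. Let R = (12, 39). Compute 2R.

tangent at (12, 39): λ = (3·12² + 39)/(2·39) ≡ 20/37. 37⁻¹ ≡ 10 (mod 41), so λ ≡ 20·10 ≡ 36.
  x = λ² - 12 - 12 = 1296 - 24 ≡ 1; y = λ·(12 - 1) - 39 ≡ 29. → (1, 29)

(1, 29)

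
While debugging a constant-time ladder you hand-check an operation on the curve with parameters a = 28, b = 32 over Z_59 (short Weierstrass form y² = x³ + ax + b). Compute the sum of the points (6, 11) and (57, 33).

(22, 33)

(6, 11) + (57, 33). λ = (33 - 11)/(57 - 6) ≡ 22/51 mod 59. 51⁻¹ ≡ 22 (mod 59) since 51·22 = 1122 ≡ 1, so λ ≡ 12.
  x = λ² - 6 - 57 = 144 - 63 ≡ 22; y = λ·(6 - 22) - 11 ≡ 33. → (22, 33)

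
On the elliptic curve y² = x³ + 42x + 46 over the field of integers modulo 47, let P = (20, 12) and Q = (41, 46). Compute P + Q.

(45, 46)

(20, 12) + (41, 46). λ = (46 - 12)/(41 - 20) ≡ 34/21 mod 47. 21⁻¹ ≡ 9 (mod 47), so λ ≡ 24.
  x = λ² - 20 - 41 = 576 - 61 ≡ 45; y = λ·(20 - 45) - 12 ≡ 46. → (45, 46)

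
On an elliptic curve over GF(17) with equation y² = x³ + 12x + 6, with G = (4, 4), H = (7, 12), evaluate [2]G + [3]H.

(3, 16)

First 2G:
Repeated addition: build up to 2G.
2G: tangent at (4, 4): λ = (3·4² + 12)/(2·4) ≡ 9/8. 8⁻¹ ≡ 15 (mod 17), so λ ≡ 9·15 ≡ 16.
  x = λ² - 4 - 4 = 256 - 8 ≡ 10; y = λ·(4 - 10) - 4 ≡ 2. → (10, 2)
2G = (10, 2).
Next 3H:
Repeated addition: build up to 3H.
2H: tangent at (7, 12): λ = (3·7² + 12)/(2·12) ≡ 6/7. 7⁻¹ ≡ 5 (mod 17), so λ ≡ 6·5 ≡ 13.
  x = λ² - 7 - 7 = 169 - 14 ≡ 2; y = λ·(7 - 2) - 12 ≡ 2. → (2, 2)
3H: (2, 2) + (7, 12). λ = (12 - 2)/(7 - 2) ≡ 10/5 mod 17. 5⁻¹ ≡ 7 (mod 17) since 5·7 = 35 ≡ 1, so λ ≡ 2.
  x = λ² - 2 - 7 = 4 - 9 ≡ 12; y = λ·(2 - 12) - 2 ≡ 12. → (12, 12)
3H = (12, 12).
Finally 2G + 3H:
(10, 2) + (12, 12). λ = (12 - 2)/(12 - 10) ≡ 10/2 mod 17. 2⁻¹ ≡ 9 (mod 17) since 2·9 = 18 ≡ 1, so λ ≡ 5.
  x = λ² - 10 - 12 = 25 - 22 ≡ 3; y = λ·(10 - 3) - 2 ≡ 16. → (3, 16)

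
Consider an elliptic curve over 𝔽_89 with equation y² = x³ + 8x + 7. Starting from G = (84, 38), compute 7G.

Double-and-add on 7 = (111)₂. Start with G = (84, 38) for the leading 1-bit.
double: tangent at (84, 38): λ = (3·84² + 8)/(2·38) ≡ 83/76. 76⁻¹ ≡ 41 (mod 89) since 76·41 = 3116 ≡ 1, so λ ≡ 83·41 ≡ 21.
  x = λ² - 84 - 84 = 441 - 168 ≡ 6; y = λ·(84 - 6) - 38 ≡ 87. → (6, 87)
add G: (6, 87) + (84, 38). λ = (38 - 87)/(84 - 6) ≡ 40/78 mod 89. 78⁻¹ ≡ 8 (mod 89) since 78·8 = 624 ≡ 1, so λ ≡ 53.
  x = λ² - 6 - 84 = 2809 - 90 ≡ 49; y = λ·(6 - 49) - 87 ≡ 37. → (49, 37)
double: tangent at (49, 37): λ = (3·49² + 8)/(2·37) ≡ 2/74. 74⁻¹ ≡ 83 (mod 89), so λ ≡ 2·83 ≡ 77.
  x = λ² - 49 - 49 = 5929 - 98 ≡ 46; y = λ·(49 - 46) - 37 ≡ 16. → (46, 16)
add G: (46, 16) + (84, 38). λ = (38 - 16)/(84 - 46) ≡ 22/38 mod 89. 38⁻¹ ≡ 82 (mod 89), so λ ≡ 24.
  x = λ² - 46 - 84 = 576 - 130 ≡ 1; y = λ·(46 - 1) - 16 ≡ 85. → (1, 85)

(1, 85)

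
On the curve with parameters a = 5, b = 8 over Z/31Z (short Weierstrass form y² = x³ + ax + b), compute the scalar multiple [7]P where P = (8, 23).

Double-and-add on 7 = (111)₂. Start with P = (8, 23) for the leading 1-bit.
double: tangent at (8, 23): λ = (3·8² + 5)/(2·23) ≡ 11/15. 15⁻¹ ≡ 29 (mod 31), so λ ≡ 11·29 ≡ 9.
  x = λ² - 8 - 8 = 81 - 16 ≡ 3; y = λ·(8 - 3) - 23 ≡ 22. → (3, 22)
add P: (3, 22) + (8, 23). λ = (23 - 22)/(8 - 3) ≡ 1/5 mod 31. 5⁻¹ ≡ 25 (mod 31), so λ ≡ 25.
  x = λ² - 3 - 8 = 625 - 11 ≡ 25; y = λ·(3 - 25) - 22 ≡ 17. → (25, 17)
double: tangent at (25, 17): λ = (3·25² + 5)/(2·17) ≡ 20/3. 3⁻¹ ≡ 21 (mod 31), so λ ≡ 20·21 ≡ 17.
  x = λ² - 25 - 25 = 289 - 50 ≡ 22; y = λ·(25 - 22) - 17 ≡ 3. → (22, 3)
add P: (22, 3) + (8, 23). λ = (23 - 3)/(8 - 22) ≡ 20/17 mod 31. 17⁻¹ ≡ 11 (mod 31), so λ ≡ 3.
  x = λ² - 22 - 8 = 9 - 30 ≡ 10; y = λ·(22 - 10) - 3 ≡ 2. → (10, 2)

(10, 2)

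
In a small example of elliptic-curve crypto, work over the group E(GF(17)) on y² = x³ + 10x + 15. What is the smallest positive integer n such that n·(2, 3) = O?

11

2P: tangent at (2, 3): λ = (3·2² + 10)/(2·3) ≡ 5/6. 6⁻¹ ≡ 3 (mod 17), so λ ≡ 5·3 ≡ 15.
  x = λ² - 2 - 2 = 225 - 4 ≡ 0; y = λ·(2 - 0) - 3 ≡ 10. → (0, 10)
3P: (0, 10) + (2, 3). λ = (3 - 10)/(2 - 0) ≡ 10/2 mod 17. 2⁻¹ ≡ 9 (mod 17), so λ ≡ 5.
  x = λ² - 0 - 2 = 25 - 2 ≡ 6; y = λ·(0 - 6) - 10 ≡ 11. → (6, 11)
4P: (6, 11) + (2, 3). λ = (3 - 11)/(2 - 6) ≡ 9/13 mod 17. 13⁻¹ ≡ 4 (mod 17), so λ ≡ 2.
  x = λ² - 6 - 2 = 4 - 8 ≡ 13; y = λ·(6 - 13) - 11 ≡ 9. → (13, 9)
5P: (13, 9) + (2, 3). λ = (3 - 9)/(2 - 13) ≡ 11/6 mod 17. 6⁻¹ ≡ 3 (mod 17) since 6·3 = 18 ≡ 1, so λ ≡ 16.
  x = λ² - 13 - 2 = 256 - 15 ≡ 3; y = λ·(13 - 3) - 9 ≡ 15. → (3, 15)
6P: (3, 15) + (2, 3). λ = (3 - 15)/(2 - 3) ≡ 5/16 mod 17. 16⁻¹ ≡ 16 (mod 17) since 16·16 = 256 ≡ 1, so λ ≡ 12.
  x = λ² - 3 - 2 = 144 - 5 ≡ 3; y = λ·(3 - 3) - 15 ≡ 2. → (3, 2)
7P: (3, 2) + (2, 3). λ = (3 - 2)/(2 - 3) ≡ 1/16 mod 17. 16⁻¹ ≡ 16 (mod 17) since 16·16 = 256 ≡ 1, so λ ≡ 16.
  x = λ² - 3 - 2 = 256 - 5 ≡ 13; y = λ·(3 - 13) - 2 ≡ 8. → (13, 8)
8P: (13, 8) + (2, 3). λ = (3 - 8)/(2 - 13) ≡ 12/6 mod 17. 6⁻¹ ≡ 3 (mod 17) since 6·3 = 18 ≡ 1, so λ ≡ 2.
  x = λ² - 13 - 2 = 4 - 15 ≡ 6; y = λ·(13 - 6) - 8 ≡ 6. → (6, 6)
9P: (6, 6) + (2, 3). λ = (3 - 6)/(2 - 6) ≡ 14/13 mod 17. 13⁻¹ ≡ 4 (mod 17) since 13·4 = 52 ≡ 1, so λ ≡ 5.
  x = λ² - 6 - 2 = 25 - 8 ≡ 0; y = λ·(6 - 0) - 6 ≡ 7. → (0, 7)
10P: (0, 7) + (2, 3). λ = (3 - 7)/(2 - 0) ≡ 13/2 mod 17. 2⁻¹ ≡ 9 (mod 17), so λ ≡ 15.
  x = λ² - 0 - 2 = 225 - 2 ≡ 2; y = λ·(0 - 2) - 7 ≡ 14. → (2, 14)
11P: (2, 14) + (2, 3): same x and y₁ ≡ -y₂, so the sum is O.
11P = O, so the order is 11.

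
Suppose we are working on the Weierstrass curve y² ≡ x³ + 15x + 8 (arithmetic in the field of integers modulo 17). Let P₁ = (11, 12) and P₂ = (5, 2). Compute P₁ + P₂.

(0, 12)

(11, 12) + (5, 2). λ = (2 - 12)/(5 - 11) ≡ 7/11 mod 17. 11⁻¹ ≡ 14 (mod 17), so λ ≡ 13.
  x = λ² - 11 - 5 = 169 - 16 ≡ 0; y = λ·(11 - 0) - 12 ≡ 12. → (0, 12)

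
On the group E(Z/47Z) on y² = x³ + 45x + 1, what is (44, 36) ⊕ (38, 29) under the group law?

(46, 40)

(44, 36) + (38, 29). λ = (29 - 36)/(38 - 44) ≡ 40/41 mod 47. 41⁻¹ ≡ 39 (mod 47) since 41·39 = 1599 ≡ 1, so λ ≡ 9.
  x = λ² - 44 - 38 = 81 - 82 ≡ 46; y = λ·(44 - 46) - 36 ≡ 40. → (46, 40)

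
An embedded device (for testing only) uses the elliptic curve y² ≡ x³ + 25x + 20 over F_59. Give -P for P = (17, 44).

-(17, 44) = (17, -44 mod 59) = (17, 15).

(17, 15)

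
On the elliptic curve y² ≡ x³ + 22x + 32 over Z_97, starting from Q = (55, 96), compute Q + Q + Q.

(91, 84)

Repeated addition: build up to 3Q.
2Q: tangent at (55, 96): λ = (3·55² + 22)/(2·96) ≡ 76/95. 95⁻¹ ≡ 48 (mod 97), so λ ≡ 76·48 ≡ 59.
  x = λ² - 55 - 55 = 3481 - 110 ≡ 73; y = λ·(55 - 73) - 96 ≡ 6. → (73, 6)
3Q: (73, 6) + (55, 96). λ = (96 - 6)/(55 - 73) ≡ 90/79 mod 97. 79⁻¹ ≡ 70 (mod 97) since 79·70 = 5530 ≡ 1, so λ ≡ 92.
  x = λ² - 73 - 55 = 8464 - 128 ≡ 91; y = λ·(73 - 91) - 6 ≡ 84. → (91, 84)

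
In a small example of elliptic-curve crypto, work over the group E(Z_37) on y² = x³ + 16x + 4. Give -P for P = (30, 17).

(30, 20)

-(30, 17) = (30, -17 mod 37) = (30, 20).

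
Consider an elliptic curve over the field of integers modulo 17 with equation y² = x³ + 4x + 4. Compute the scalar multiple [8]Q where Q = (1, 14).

Repeated addition: build up to 8Q.
2Q: tangent at (1, 14): λ = (3·1² + 4)/(2·14) ≡ 7/11. 11⁻¹ ≡ 14 (mod 17), so λ ≡ 7·14 ≡ 13.
  x = λ² - 1 - 1 = 169 - 2 ≡ 14; y = λ·(1 - 14) - 14 ≡ 4. → (14, 4)
3Q: (14, 4) + (1, 14). λ = (14 - 4)/(1 - 14) ≡ 10/4 mod 17. 4⁻¹ ≡ 13 (mod 17) since 4·13 = 52 ≡ 1, so λ ≡ 11.
  x = λ² - 14 - 1 = 121 - 15 ≡ 4; y = λ·(14 - 4) - 4 ≡ 4. → (4, 4)
4Q: (4, 4) + (1, 14). λ = (14 - 4)/(1 - 4) ≡ 10/14 mod 17. 14⁻¹ ≡ 11 (mod 17), so λ ≡ 8.
  x = λ² - 4 - 1 = 64 - 5 ≡ 8; y = λ·(4 - 8) - 4 ≡ 15. → (8, 15)
5Q: (8, 15) + (1, 14). λ = (14 - 15)/(1 - 8) ≡ 16/10 mod 17. 10⁻¹ ≡ 12 (mod 17) since 10·12 = 120 ≡ 1, so λ ≡ 5.
  x = λ² - 8 - 1 = 25 - 9 ≡ 16; y = λ·(8 - 16) - 15 ≡ 13. → (16, 13)
6Q: (16, 13) + (1, 14). λ = (14 - 13)/(1 - 16) ≡ 1/2 mod 17. 2⁻¹ ≡ 9 (mod 17) since 2·9 = 18 ≡ 1, so λ ≡ 9.
  x = λ² - 16 - 1 = 81 - 17 ≡ 13; y = λ·(16 - 13) - 13 ≡ 14. → (13, 14)
7Q: (13, 14) + (1, 14). λ = (14 - 14)/(1 - 13) ≡ 0/5 mod 17. 5⁻¹ ≡ 7 (mod 17), so λ ≡ 0.
  x = λ² - 13 - 1 = 0 - 14 ≡ 3; y = λ·(13 - 3) - 14 ≡ 3. → (3, 3)
8Q: (3, 3) + (1, 14). λ = (14 - 3)/(1 - 3) ≡ 11/15 mod 17. 15⁻¹ ≡ 8 (mod 17) since 15·8 = 120 ≡ 1, so λ ≡ 3.
  x = λ² - 3 - 1 = 9 - 4 ≡ 5; y = λ·(3 - 5) - 3 ≡ 8. → (5, 8)

(5, 8)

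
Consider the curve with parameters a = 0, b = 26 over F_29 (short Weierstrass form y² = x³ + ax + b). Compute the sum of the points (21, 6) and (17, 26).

(16, 27)

(21, 6) + (17, 26). λ = (26 - 6)/(17 - 21) ≡ 20/25 mod 29. 25⁻¹ ≡ 7 (mod 29), so λ ≡ 24.
  x = λ² - 21 - 17 = 576 - 38 ≡ 16; y = λ·(21 - 16) - 6 ≡ 27. → (16, 27)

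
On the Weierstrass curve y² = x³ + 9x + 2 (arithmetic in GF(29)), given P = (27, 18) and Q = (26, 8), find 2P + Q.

(20, 27)

First 2P:
Repeated addition: build up to 2P.
2P: tangent at (27, 18): λ = (3·27² + 9)/(2·18) ≡ 21/7. 7⁻¹ ≡ 25 (mod 29) since 7·25 = 175 ≡ 1, so λ ≡ 21·25 ≡ 3.
  x = λ² - 27 - 27 = 9 - 54 ≡ 13; y = λ·(27 - 13) - 18 ≡ 24. → (13, 24)
2P = (13, 24).
Finally 2P + Q:
(13, 24) + (26, 8). λ = (8 - 24)/(26 - 13) ≡ 13/13 mod 29. 13⁻¹ ≡ 9 (mod 29), so λ ≡ 1.
  x = λ² - 13 - 26 = 1 - 39 ≡ 20; y = λ·(13 - 20) - 24 ≡ 27. → (20, 27)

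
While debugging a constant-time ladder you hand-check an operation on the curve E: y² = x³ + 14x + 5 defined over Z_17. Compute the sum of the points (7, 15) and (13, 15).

(14, 2)

(7, 15) + (13, 15). λ = (15 - 15)/(13 - 7) ≡ 0/6 mod 17. 6⁻¹ ≡ 3 (mod 17), so λ ≡ 0.
  x = λ² - 7 - 13 = 0 - 20 ≡ 14; y = λ·(7 - 14) - 15 ≡ 2. → (14, 2)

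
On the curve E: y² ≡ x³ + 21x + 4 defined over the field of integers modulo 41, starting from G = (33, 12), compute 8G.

(29, 19)

Double-and-add on 8 = (1000)₂. Start with G = (33, 12) for the leading 1-bit.
double: tangent at (33, 12): λ = (3·33² + 21)/(2·12) ≡ 8/24. 24⁻¹ ≡ 12 (mod 41), so λ ≡ 8·12 ≡ 14.
  x = λ² - 33 - 33 = 196 - 66 ≡ 7; y = λ·(33 - 7) - 12 ≡ 24. → (7, 24)
double: tangent at (7, 24): λ = (3·7² + 21)/(2·24) ≡ 4/7. 7⁻¹ ≡ 6 (mod 41), so λ ≡ 4·6 ≡ 24.
  x = λ² - 7 - 7 = 576 - 14 ≡ 29; y = λ·(7 - 29) - 24 ≡ 22. → (29, 22)
double: tangent at (29, 22): λ = (3·29² + 21)/(2·22) ≡ 2/3. 3⁻¹ ≡ 14 (mod 41), so λ ≡ 2·14 ≡ 28.
  x = λ² - 29 - 29 = 784 - 58 ≡ 29; y = λ·(29 - 29) - 22 ≡ 19. → (29, 19)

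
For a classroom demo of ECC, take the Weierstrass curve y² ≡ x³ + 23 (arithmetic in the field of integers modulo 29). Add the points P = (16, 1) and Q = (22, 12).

(0, 9)

(16, 1) + (22, 12). λ = (12 - 1)/(22 - 16) ≡ 11/6 mod 29. 6⁻¹ ≡ 5 (mod 29), so λ ≡ 26.
  x = λ² - 16 - 22 = 676 - 38 ≡ 0; y = λ·(16 - 0) - 1 ≡ 9. → (0, 9)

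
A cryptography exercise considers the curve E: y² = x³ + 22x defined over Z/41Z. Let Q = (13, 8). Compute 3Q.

(28, 31)

Repeated addition: build up to 3Q.
2Q: tangent at (13, 8): λ = (3·13² + 22)/(2·8) ≡ 37/16. 16⁻¹ ≡ 18 (mod 41) since 16·18 = 288 ≡ 1, so λ ≡ 37·18 ≡ 10.
  x = λ² - 13 - 13 = 100 - 26 ≡ 33; y = λ·(13 - 33) - 8 ≡ 38. → (33, 38)
3Q: (33, 38) + (13, 8). λ = (8 - 38)/(13 - 33) ≡ 11/21 mod 41. 21⁻¹ ≡ 2 (mod 41), so λ ≡ 22.
  x = λ² - 33 - 13 = 484 - 46 ≡ 28; y = λ·(33 - 28) - 38 ≡ 31. → (28, 31)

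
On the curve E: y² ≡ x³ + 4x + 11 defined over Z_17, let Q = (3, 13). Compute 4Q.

Repeated addition: build up to 4Q.
2Q: tangent at (3, 13): λ = (3·3² + 4)/(2·13) ≡ 14/9. 9⁻¹ ≡ 2 (mod 17), so λ ≡ 14·2 ≡ 11.
  x = λ² - 3 - 3 = 121 - 6 ≡ 13; y = λ·(3 - 13) - 13 ≡ 13. → (13, 13)
3Q: (13, 13) + (3, 13). λ = (13 - 13)/(3 - 13) ≡ 0/7 mod 17. 7⁻¹ ≡ 5 (mod 17) since 7·5 = 35 ≡ 1, so λ ≡ 0.
  x = λ² - 13 - 3 = 0 - 16 ≡ 1; y = λ·(13 - 1) - 13 ≡ 4. → (1, 4)
4Q: (1, 4) + (3, 13). λ = (13 - 4)/(3 - 1) ≡ 9/2 mod 17. 2⁻¹ ≡ 9 (mod 17) since 2·9 = 18 ≡ 1, so λ ≡ 13.
  x = λ² - 1 - 3 = 169 - 4 ≡ 12; y = λ·(1 - 12) - 4 ≡ 6. → (12, 6)

(12, 6)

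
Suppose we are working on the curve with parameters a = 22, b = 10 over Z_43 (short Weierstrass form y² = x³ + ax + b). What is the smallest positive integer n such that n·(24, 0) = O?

2P: (24, 0) + (24, 0): same x and y₁ ≡ -y₂, so the sum is O.
2P = O, so the order is 2.

2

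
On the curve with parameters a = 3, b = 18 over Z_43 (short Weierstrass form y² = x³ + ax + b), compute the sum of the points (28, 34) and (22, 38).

(28, 34) + (22, 38). λ = (38 - 34)/(22 - 28) ≡ 4/37 mod 43. 37⁻¹ ≡ 7 (mod 43) since 37·7 = 259 ≡ 1, so λ ≡ 28.
  x = λ² - 28 - 22 = 784 - 50 ≡ 3; y = λ·(28 - 3) - 34 ≡ 21. → (3, 21)

(3, 21)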